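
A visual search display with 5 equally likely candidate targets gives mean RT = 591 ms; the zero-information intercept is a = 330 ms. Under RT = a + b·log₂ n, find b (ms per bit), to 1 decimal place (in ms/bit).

112.4 ms/bit

5 alternatives carry log₂ 5 = 2.3219 bits; the choice cost is 591 − 330 = 261 ms, so b = 261/2.3219 = 112.407 ms/bit.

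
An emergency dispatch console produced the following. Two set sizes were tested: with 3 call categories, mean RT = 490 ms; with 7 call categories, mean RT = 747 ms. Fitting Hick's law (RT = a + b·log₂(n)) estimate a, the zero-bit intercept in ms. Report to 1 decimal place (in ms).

The slope on a log₂ axis is (747 − 490) / (2.8074 − 1.5850) = 210.243 ms/bit.
a = RT₁ − b·log₂ n₁ = 490 − 210.243 × 1.5850 = 156.772 ms.

156.8 ms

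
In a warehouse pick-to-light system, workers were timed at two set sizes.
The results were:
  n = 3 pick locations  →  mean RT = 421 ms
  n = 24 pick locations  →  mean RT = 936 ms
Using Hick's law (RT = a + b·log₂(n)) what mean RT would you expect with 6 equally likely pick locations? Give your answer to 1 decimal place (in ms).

Solve the two-equation system in a and b:
  b = (936 − 421) / (log₂ 24 − log₂ 3) = 515 / (4.5850 − 1.5850) = 171.667 ms/bit
  a = 421 − 171.667 × 1.5850 = 148.915 ms
Then RT(6) = 148.915 + 171.667 × log₂ 6 = 148.915 + 171.667 × 2.5850 ≈ 592.667 ms.

592.7 ms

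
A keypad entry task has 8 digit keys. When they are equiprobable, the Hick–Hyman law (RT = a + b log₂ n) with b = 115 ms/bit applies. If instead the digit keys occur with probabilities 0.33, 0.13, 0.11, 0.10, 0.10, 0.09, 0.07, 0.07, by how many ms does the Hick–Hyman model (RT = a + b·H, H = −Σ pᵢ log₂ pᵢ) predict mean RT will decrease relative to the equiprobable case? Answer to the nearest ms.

The RT saving is b·ΔH. Equiprobable H₀ = log₂(8) = 3.0000 bits; with the given probabilities H = 2.7749 bits.
b·(H₀ − H) = 115 × (3.0000 − 2.7749) = 25.89 ms.

26 ms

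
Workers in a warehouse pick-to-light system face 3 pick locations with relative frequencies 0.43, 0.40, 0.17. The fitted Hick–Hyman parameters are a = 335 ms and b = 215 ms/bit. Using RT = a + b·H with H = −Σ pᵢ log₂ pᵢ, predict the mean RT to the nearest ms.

H = 0.43·log₂(1/0.43) + 0.40·log₂(1/0.40) + 0.17·log₂(1/0.17) = 1.4869 bits.
RT = 335 + 215 × 1.4869 = 654.69 ms.

655 ms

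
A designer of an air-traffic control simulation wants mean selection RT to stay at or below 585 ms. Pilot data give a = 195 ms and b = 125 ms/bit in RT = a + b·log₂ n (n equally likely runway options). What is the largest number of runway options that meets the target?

Information budget: (585 − 195)/125 = 3.1200 bits, so n ≤ 2^3.1200 = 8.694 → at most 8.

8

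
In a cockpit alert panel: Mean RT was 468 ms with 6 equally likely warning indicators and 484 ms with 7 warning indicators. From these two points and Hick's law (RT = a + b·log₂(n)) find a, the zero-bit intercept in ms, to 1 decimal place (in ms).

The slope on a log₂ axis is (484 − 468) / (2.8074 − 2.5850) = 71.945 ms/bit.
Intercept: a = 468 − 71.945·log₂(6) = 282.025 ms.

282.0 ms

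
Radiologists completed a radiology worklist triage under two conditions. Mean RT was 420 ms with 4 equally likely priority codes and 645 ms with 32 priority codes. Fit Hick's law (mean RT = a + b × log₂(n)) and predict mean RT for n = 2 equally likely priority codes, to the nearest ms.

345 ms

With log₂ n on the abscissa the relation is linear; from the two conditions:
  b = (645 − 420) / (log₂ 32 − log₂ 4) = 225 / (5 − 2) = 75 ms/bit
  a = 420 − 75 × 2 = 270 ms
Then RT(2) = 270 + 75 × log₂ 2 = 270 + 75 × 1 ≈ 345.000 ms.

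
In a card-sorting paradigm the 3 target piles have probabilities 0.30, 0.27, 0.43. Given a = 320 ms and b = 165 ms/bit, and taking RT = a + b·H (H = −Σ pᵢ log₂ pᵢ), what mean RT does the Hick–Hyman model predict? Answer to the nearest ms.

577 ms

Entropy contributions −pᵢ log₂ pᵢ: 0.5211, 0.5100, 0.5236; sum H = 1.5547 bits.
RT = a + bH = 320 + 165·1.5547 = 576.52 ms.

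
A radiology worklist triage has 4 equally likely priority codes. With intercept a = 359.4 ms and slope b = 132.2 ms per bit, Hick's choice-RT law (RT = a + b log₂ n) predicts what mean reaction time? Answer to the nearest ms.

624 ms

log₂(4) = 2 bits, so RT = 359.4 + 132.2 × 2 ≈ 623.800 ms.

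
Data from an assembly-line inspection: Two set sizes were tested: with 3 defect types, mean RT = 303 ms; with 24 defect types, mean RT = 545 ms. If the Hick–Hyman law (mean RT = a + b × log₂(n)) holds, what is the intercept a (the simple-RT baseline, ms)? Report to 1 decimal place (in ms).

The slope on a log₂ axis is (545 − 303) / (4.5850 − 1.5850) = 80.667 ms/bit.
Intercept: a = 303 − 80.667·log₂(3) = 175.146 ms.

175.1 ms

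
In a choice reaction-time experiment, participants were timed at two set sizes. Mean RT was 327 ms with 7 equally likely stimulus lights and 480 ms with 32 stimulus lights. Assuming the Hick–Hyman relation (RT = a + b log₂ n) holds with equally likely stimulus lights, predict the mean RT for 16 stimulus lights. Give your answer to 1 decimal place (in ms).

410.2 ms

RT is linear in log₂ n, so two points fix the line:
  b = (480 − 327) / (log₂ 32 − log₂ 7) = 153 / (5 − 2.8074) = 69.779 ms/bit
  a = 327 − 69.779 × 2.8074 = 131.106 ms
Then RT(16) = 131.106 + 69.779 × log₂ 16 = 131.106 + 69.779 × 4 ≈ 410.221 ms.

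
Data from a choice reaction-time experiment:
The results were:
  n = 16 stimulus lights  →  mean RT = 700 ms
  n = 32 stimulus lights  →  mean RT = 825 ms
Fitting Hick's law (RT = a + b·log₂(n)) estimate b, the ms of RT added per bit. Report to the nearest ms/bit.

b = (RT₂ − RT₁)/(log₂ n₂ − log₂ n₁) = (825 − 700)/(5 − 4) = 125 ms/bit.

125 ms/bit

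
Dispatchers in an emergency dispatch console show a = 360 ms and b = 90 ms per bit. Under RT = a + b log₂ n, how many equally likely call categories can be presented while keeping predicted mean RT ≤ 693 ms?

Set 360 + 90·log₂ n ≤ 693 → log₂ n ≤ (693 − 360)/90 = 3.7000.
So n ≤ 2^3.7000 = 12.996; the largest integer n is 12.

12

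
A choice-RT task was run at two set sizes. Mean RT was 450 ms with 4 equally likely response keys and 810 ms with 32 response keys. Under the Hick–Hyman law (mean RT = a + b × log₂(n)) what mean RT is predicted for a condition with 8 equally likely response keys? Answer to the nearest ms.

570 ms

Solve the two-equation system in a and b:
  b = (810 − 450) / (log₂ 32 − log₂ 4) = 360 / (5 − 2) = 120 ms/bit
  a = 450 − 120 × 2 = 210 ms
Then RT(8) = 210 + 120 × log₂ 8 = 210 + 120 × 3 ≈ 570.000 ms.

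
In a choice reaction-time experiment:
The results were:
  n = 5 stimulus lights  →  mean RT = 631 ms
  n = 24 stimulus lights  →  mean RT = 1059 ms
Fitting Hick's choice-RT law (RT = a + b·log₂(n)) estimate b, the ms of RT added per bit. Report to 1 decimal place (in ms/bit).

189.1 ms/bit

Slope: b = (1059 − 631) / (log₂ 24 − log₂ 5) = 428/2.2630 = 189.127 ms/bit.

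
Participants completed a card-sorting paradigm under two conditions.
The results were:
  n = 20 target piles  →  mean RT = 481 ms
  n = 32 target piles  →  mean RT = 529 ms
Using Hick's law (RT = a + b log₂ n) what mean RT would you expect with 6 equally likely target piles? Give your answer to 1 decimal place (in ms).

358.0 ms

RT is linear in log₂ n, so two points fix the line:
  b = (529 − 481) / (log₂ 32 − log₂ 20) = 48 / (5 − 4.3219) = 70.789 ms/bit
  a = 481 − 70.789 × 4.3219 = 175.055 ms
Then RT(6) = 175.055 + 70.789 × log₂ 6 = 175.055 + 70.789 × 2.5850 ≈ 358.042 ms.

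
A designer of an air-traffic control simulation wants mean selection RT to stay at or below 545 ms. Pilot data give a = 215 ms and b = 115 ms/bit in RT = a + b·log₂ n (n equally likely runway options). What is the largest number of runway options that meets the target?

Set 215 + 115·log₂ n ≤ 545 → log₂ n ≤ (545 − 215)/115 = 2.8696.
So n ≤ 2^2.8696 = 7.308; the largest integer n is 7.

7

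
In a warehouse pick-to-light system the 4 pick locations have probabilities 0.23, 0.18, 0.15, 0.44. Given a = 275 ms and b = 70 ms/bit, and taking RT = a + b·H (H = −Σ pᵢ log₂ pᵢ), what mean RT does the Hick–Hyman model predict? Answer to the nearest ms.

406 ms

Entropy contributions −pᵢ log₂ pᵢ: 0.4877, 0.4453, 0.4105, 0.5211; sum H = 1.8647 bits.
RT = a + bH = 275 + 70·1.8647 = 405.53 ms.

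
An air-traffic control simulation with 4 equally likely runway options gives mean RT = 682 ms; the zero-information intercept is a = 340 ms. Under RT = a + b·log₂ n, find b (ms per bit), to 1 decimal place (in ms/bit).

b = (682 − 340) / log₂(4) = 342 / 2 = 171.000 ms/bit.

171.0 ms/bit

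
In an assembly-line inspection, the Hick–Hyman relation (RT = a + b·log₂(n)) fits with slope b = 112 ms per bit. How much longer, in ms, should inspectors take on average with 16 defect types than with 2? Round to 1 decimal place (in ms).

The intercept a cancels: ΔRT = b·(log₂ n₂ − log₂ n₁) = b·log₂(n₂/n₁).
log₂(16) − log₂(2) = log₂(16/2) = log₂(8) = 3.
ΔRT = 112 × 3.0000 = 336.000 ms.

336.0 ms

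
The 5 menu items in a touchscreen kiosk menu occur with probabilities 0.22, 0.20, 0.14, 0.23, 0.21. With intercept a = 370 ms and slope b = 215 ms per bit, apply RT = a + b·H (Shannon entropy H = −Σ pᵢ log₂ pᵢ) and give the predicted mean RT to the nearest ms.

H = 0.22·log₂(1/0.22) + 0.20·log₂(1/0.20) + 0.14·log₂(1/0.14) + 0.23·log₂(1/0.23) + 0.21·log₂(1/0.21) = 2.3026 bits.
RT = 370 + 215 × 2.3026 = 865.05 ms.

865 ms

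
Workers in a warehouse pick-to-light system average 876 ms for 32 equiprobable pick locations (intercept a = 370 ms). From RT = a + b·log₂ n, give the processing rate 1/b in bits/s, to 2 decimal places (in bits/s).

b = (876 − 370)/log₂ 32 = 506/5 = 101.200 ms per bit = 0.10120 s/bit; the reciprocal is 9.881 bits/s.

9.88 bits/s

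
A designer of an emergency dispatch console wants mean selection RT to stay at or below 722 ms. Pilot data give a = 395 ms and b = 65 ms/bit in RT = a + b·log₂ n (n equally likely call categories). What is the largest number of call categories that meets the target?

32

65·log₂ n ≤ 722 − 395 = 327, giving log₂ n ≤ 5.0308 and n ≤ 32.690. The largest whole number is 32.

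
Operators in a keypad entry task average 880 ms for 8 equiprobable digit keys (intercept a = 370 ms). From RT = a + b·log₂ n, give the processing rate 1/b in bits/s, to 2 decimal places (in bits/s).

5.88 bits/s

b = (880 − 370)/log₂ 8 = 510/3 = 170.000 ms per bit = 0.17000 s/bit; the reciprocal is 5.882 bits/s.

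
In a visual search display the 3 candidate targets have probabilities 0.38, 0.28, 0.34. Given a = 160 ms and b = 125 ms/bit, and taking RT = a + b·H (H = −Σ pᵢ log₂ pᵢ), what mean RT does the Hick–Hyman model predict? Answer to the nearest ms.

H = 0.38·log₂(1/0.38) + 0.28·log₂(1/0.28) + 0.34·log₂(1/0.34) = 1.5738 bits.
RT = 160 + 125 × 1.5738 = 356.73 ms.

357 ms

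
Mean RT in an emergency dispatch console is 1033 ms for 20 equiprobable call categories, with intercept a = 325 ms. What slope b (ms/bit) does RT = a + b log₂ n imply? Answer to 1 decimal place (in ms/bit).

log₂(20) = 4.3219 bits.
b = (RT − a)/log₂ n = (1033 − 325) / 4.3219 = 163.816 ms/bit.

163.8 ms/bit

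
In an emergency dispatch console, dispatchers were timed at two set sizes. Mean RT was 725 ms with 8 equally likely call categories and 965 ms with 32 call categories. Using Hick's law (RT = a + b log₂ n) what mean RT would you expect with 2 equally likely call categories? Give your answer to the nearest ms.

Solve the two-equation system in a and b:
  b = (965 − 725) / (log₂ 32 − log₂ 8) = 240 / (5 − 3) = 120 ms/bit
  a = 725 − 120 × 3 = 365 ms
Then RT(2) = 365 + 120 × log₂ 2 = 365 + 120 × 1 ≈ 485.000 ms.

485 ms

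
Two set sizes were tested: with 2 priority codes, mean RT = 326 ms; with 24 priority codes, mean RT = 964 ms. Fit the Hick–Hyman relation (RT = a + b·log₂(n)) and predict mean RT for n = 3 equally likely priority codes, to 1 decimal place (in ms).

430.1 ms

Fit slope and intercept:
  b = (964 − 326) / (log₂ 24 − log₂ 2) = 638 / (4.5850 − 1) = 177.966 ms/bit
  a = 326 − 177.966 × 1 = 148.034 ms
Then RT(3) = 148.034 + 177.966 × log₂ 3 = 148.034 + 177.966 × 1.5850 ≈ 430.103 ms.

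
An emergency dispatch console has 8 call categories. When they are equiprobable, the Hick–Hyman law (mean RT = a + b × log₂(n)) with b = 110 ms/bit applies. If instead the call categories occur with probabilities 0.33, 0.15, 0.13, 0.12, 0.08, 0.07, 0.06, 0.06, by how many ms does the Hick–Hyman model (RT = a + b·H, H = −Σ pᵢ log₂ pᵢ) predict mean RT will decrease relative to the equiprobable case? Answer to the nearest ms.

The RT saving is b·ΔH. Equiprobable H₀ = log₂(8) = 3.0000 bits; with the given probabilities H = 2.7352 bits.
b·(H₀ − H) = 110 × (3.0000 − 2.7352) = 29.13 ms.

29 ms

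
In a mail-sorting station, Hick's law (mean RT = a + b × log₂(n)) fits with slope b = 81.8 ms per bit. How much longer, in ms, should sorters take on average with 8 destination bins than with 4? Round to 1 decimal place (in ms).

The intercept a cancels: ΔRT = b·(log₂ n₂ − log₂ n₁) = b·log₂(n₂/n₁).
log₂(8) − log₂(4) = log₂(8/4) = log₂(2) = 1.
ΔRT = 81.8 × 1.0000 = 81.800 ms.

81.8 ms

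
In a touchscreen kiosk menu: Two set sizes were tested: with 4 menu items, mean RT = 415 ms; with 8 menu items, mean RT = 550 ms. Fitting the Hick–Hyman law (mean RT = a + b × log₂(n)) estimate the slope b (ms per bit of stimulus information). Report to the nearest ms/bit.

135 ms/bit

b = (RT₂ − RT₁)/(log₂ n₂ − log₂ n₁) = (550 − 415)/(3 − 2) = 135 ms/bit.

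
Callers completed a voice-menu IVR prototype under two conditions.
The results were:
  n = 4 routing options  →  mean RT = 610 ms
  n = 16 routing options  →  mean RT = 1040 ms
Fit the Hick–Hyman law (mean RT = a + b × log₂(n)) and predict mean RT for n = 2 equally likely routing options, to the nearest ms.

With log₂ n on the abscissa the relation is linear; from the two conditions:
  b = (1040 − 610) / (log₂ 16 − log₂ 4) = 430 / (4 − 2) = 215 ms/bit
  a = 610 − 215 × 2 = 180 ms
Then RT(2) = 180 + 215 × log₂ 2 = 180 + 215 × 1 ≈ 395.000 ms.

395 ms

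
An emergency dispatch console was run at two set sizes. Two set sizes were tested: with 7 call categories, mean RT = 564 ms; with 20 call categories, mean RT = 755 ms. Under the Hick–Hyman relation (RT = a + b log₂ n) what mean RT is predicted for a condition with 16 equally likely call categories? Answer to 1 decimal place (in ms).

With log₂ n on the abscissa the relation is linear; from the two conditions:
  b = (755 − 564) / (log₂ 20 − log₂ 7) = 191 / (4.3219 − 2.8074) = 126.108 ms/bit
  a = 564 − 126.108 × 2.8074 = 209.970 ms
Then RT(16) = 209.970 + 126.108 × log₂ 16 = 209.970 + 126.108 × 4 ≈ 714.402 ms.

714.4 ms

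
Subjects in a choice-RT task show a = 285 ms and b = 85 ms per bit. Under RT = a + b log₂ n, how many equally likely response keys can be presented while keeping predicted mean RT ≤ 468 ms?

Information budget: (468 − 285)/85 = 2.1529 bits, so n ≤ 2^2.1529 = 4.447 → at most 4.

4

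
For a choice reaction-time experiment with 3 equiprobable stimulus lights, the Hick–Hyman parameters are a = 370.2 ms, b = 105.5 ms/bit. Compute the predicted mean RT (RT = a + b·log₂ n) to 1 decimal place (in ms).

537.4 ms

log₂(3) = 1.5850 bits, so RT = 370.2 + 105.5 × 1.5850 ≈ 537.414 ms.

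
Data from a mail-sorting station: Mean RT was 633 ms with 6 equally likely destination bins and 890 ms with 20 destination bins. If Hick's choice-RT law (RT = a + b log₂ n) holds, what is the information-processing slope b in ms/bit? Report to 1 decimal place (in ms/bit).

Slope: b = (890 − 633) / (log₂ 20 − log₂ 6) = 257/1.7370 = 147.959 ms/bit.

148.0 ms/bit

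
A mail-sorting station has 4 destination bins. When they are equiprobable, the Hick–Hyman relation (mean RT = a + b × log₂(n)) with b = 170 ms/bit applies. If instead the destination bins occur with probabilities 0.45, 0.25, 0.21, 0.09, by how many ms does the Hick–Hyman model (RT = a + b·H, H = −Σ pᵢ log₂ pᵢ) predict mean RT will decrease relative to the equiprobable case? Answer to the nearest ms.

Equiprobable entropy H₀ = log₂ 4 = 2.0000 bits.
Skewed entropy H = −Σ pᵢ log₂ pᵢ = 1.8039 bits.
ΔRT = b·(H₀ − H) = 170 × 0.1961 = 33.34 ms.

33 ms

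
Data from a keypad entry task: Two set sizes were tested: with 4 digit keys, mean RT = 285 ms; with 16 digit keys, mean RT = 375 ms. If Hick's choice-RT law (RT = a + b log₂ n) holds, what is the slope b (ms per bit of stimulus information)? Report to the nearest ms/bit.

Slope: b = (375 − 285) / (log₂ 16 − log₂ 4) = 90/2.0000 = 45 ms/bit.

45 ms/bit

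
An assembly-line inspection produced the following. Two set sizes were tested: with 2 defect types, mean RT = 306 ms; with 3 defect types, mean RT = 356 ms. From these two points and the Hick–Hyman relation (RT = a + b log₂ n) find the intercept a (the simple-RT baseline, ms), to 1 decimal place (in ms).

220.5 ms

Slope: b = (356 − 306) / (log₂ 3 − log₂ 2) = 50/0.5850 = 85.476 ms/bit.
Intercept: a = 306 − 85.476·log₂(2) = 220.524 ms.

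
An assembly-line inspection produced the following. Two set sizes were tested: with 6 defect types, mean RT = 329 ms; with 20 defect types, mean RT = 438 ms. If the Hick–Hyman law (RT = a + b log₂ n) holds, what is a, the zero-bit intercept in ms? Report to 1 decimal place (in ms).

The slope on a log₂ axis is (438 − 329) / (4.3219 − 2.5850) = 62.753 ms/bit.
a = RT₁ − b·log₂ n₁ = 329 − 62.753 × 2.5850 = 166.786 ms.

166.8 ms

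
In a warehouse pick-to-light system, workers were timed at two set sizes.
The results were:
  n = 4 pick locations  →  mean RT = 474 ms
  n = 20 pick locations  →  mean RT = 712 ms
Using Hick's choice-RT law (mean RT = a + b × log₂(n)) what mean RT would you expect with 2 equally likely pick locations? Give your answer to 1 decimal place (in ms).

371.5 ms

Fit slope and intercept:
  b = (712 − 474) / (log₂ 20 − log₂ 4) = 238 / (4.3219 − 2) = 102.501 ms/bit
  a = 474 − 102.501 × 2 = 268.998 ms
Then RT(2) = 268.998 + 102.501 × log₂ 2 = 268.998 + 102.501 × 1 ≈ 371.499 ms.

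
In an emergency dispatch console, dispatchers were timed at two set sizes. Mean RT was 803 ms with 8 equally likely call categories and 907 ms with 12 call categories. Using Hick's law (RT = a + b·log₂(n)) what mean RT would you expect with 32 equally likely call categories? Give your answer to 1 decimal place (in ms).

1158.6 ms

Fit slope and intercept:
  b = (907 − 803) / (log₂ 12 − log₂ 8) = 104 / (3.5850 − 3) = 177.789 ms/bit
  a = 803 − 177.789 × 3 = 269.632 ms
Then RT(32) = 269.632 + 177.789 × log₂ 32 = 269.632 + 177.789 × 5 ≈ 1158.578 ms.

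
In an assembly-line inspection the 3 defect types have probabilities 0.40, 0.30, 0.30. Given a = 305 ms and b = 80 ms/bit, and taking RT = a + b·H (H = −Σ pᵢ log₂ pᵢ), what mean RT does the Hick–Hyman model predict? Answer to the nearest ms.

431 ms

H = 0.40·log₂(1/0.40) + 0.30·log₂(1/0.30) + 0.30·log₂(1/0.30) = 1.5710 bits.
RT = 305 + 80 × 1.5710 = 430.68 ms.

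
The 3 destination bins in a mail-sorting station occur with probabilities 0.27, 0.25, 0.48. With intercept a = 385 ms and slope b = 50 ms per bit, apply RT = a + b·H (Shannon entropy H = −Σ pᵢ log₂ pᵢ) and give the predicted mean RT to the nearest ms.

461 ms

Entropy contributions −pᵢ log₂ pᵢ: 0.5100, 0.5000, 0.5083; sum H = 1.5183 bits.
RT = a + bH = 385 + 50·1.5183 = 460.91 ms.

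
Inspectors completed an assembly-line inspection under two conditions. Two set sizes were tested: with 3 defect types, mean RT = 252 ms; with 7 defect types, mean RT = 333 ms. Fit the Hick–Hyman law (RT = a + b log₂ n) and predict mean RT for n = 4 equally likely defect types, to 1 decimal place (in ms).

With log₂ n on the abscissa the relation is linear; from the two conditions:
  b = (333 − 252) / (log₂ 7 − log₂ 3) = 81 / (2.8074 − 1.5850) = 66.263 ms/bit
  a = 252 − 66.263 × 1.5850 = 146.975 ms
Then RT(4) = 146.975 + 66.263 × log₂ 4 = 146.975 + 66.263 × 2 ≈ 279.502 ms.

279.5 ms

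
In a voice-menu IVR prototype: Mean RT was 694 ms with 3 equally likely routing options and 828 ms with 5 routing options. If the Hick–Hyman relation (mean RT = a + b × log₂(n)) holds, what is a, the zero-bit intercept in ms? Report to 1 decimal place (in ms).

The slope on a log₂ axis is (828 − 694) / (2.3219 − 1.5850) = 181.827 ms/bit.
a = RT₁ − b·log₂ n₁ = 694 − 181.827 × 1.5850 = 405.812 ms.

405.8 ms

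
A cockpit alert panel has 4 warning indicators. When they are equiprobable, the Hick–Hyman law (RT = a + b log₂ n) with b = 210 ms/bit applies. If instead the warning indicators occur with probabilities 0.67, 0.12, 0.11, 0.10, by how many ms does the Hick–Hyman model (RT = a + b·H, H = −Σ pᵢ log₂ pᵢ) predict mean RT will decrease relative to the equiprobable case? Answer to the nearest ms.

The RT saving is b·ΔH. Equiprobable H₀ = log₂(4) = 2.0000 bits; with the given probabilities H = 1.4367 bits.
b·(H₀ − H) = 210 × (2.0000 − 1.4367) = 118.30 ms.

118 ms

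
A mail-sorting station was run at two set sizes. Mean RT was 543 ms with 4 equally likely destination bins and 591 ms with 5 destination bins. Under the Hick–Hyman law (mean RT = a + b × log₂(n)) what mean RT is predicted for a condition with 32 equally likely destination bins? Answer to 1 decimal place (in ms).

With log₂ n on the abscissa the relation is linear; from the two conditions:
  b = (591 − 543) / (log₂ 5 − log₂ 4) = 48 / (2.3219 − 2) = 149.102 ms/bit
  a = 543 − 149.102 × 2 = 244.797 ms
Then RT(32) = 244.797 + 149.102 × log₂ 32 = 244.797 + 149.102 × 5 ≈ 990.305 ms.

990.3 ms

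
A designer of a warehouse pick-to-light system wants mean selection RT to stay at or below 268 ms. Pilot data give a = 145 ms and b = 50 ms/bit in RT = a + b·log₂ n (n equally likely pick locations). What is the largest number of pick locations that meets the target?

Information budget: (268 − 145)/50 = 2.4600 bits, so n ≤ 2^2.4600 = 5.502 → at most 5.

5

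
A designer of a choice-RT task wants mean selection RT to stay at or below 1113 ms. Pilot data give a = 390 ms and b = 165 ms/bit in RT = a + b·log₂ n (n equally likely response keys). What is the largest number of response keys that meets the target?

Set 390 + 165·log₂ n ≤ 1113 → log₂ n ≤ (1113 − 390)/165 = 4.3818.
So n ≤ 2^4.3818 = 20.848; the largest integer n is 20.

20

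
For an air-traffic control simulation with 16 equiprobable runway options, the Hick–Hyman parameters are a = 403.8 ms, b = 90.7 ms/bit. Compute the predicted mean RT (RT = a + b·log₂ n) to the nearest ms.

767 ms

log₂(16) = 4 bits, so RT = 403.8 + 90.7 × 4 ≈ 766.600 ms.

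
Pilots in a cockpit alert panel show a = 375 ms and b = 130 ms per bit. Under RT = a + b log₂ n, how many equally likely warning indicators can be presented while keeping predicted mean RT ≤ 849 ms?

Information budget: (849 − 375)/130 = 3.6462 bits, so n ≤ 2^3.6462 = 12.520 → at most 12.

12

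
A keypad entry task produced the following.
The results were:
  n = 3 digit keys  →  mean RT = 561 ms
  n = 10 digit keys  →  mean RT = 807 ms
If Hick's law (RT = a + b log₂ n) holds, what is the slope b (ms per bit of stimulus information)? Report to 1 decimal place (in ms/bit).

b = (RT₂ − RT₁)/(log₂ n₂ − log₂ n₁) = (807 − 561)/(3.3219 − 1.5850) = 141.626 ms/bit.

141.6 ms/bit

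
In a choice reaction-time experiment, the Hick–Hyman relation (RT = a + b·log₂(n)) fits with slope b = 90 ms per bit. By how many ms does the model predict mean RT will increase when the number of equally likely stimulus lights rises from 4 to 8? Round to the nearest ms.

Only the slope matters, since a is common to both: ΔRT = b·log₂(n₂/n₁).
log₂(8) − log₂(4) = log₂(8/4) = log₂(2) = 1.
ΔRT = 90 × 1.0000 = 90.000 ms.

90 ms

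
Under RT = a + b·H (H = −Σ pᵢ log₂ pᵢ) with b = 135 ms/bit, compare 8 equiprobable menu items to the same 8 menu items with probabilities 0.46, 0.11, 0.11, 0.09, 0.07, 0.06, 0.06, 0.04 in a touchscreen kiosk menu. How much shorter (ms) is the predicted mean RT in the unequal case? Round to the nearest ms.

Equiprobable entropy H₀ = log₂ 8 = 3.0000 bits.
Skewed entropy H = −Σ pᵢ log₂ pᵢ = 2.4699 bits.
ΔRT = b·(H₀ − H) = 135 × 0.5301 = 71.56 ms.

72 ms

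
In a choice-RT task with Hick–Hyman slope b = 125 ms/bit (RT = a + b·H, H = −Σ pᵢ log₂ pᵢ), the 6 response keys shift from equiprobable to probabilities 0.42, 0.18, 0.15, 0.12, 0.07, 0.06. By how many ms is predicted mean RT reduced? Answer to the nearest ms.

41 ms

Equiprobable entropy H₀ = log₂ 6 = 2.5850 bits.
Skewed entropy H = −Σ pᵢ log₂ pᵢ = 2.2607 bits.
ΔRT = b·(H₀ − H) = 125 × 0.3243 = 40.54 ms.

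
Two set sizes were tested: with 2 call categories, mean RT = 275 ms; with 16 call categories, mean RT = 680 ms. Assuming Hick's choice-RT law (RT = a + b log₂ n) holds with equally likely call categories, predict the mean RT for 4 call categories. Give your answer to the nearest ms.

Fit slope and intercept:
  b = (680 − 275) / (log₂ 16 − log₂ 2) = 405 / (4 − 1) = 135 ms/bit
  a = 275 − 135 × 1 = 140 ms
Then RT(4) = 140 + 135 × log₂ 4 = 140 + 135 × 2 ≈ 410.000 ms.

410 ms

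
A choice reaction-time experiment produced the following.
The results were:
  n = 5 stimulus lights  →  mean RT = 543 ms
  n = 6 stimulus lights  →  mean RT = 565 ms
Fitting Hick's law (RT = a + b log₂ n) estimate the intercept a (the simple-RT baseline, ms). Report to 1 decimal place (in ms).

348.8 ms

The slope on a log₂ axis is (565 − 543) / (2.5850 − 2.3219) = 83.639 ms/bit.
a = RT₁ − b·log₂ n₁ = 543 − 83.639 × 2.3219 = 348.796 ms.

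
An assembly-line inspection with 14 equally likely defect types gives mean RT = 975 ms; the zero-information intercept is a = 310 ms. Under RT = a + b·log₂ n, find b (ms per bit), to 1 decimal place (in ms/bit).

14 alternatives carry log₂ 14 = 3.8074 bits; the choice cost is 975 − 310 = 665 ms, so b = 665/3.8074 = 174.662 ms/bit.

174.7 ms/bit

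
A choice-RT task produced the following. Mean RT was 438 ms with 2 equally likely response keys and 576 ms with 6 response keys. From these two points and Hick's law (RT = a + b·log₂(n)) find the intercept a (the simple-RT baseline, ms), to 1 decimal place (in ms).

b = (RT₂ − RT₁)/(log₂ n₂ − log₂ n₁) = (576 − 438)/(2.5850 − 1) = 87.068 ms/bit.
Intercept: a = 438 − 87.068·log₂(2) = 350.932 ms.

350.9 ms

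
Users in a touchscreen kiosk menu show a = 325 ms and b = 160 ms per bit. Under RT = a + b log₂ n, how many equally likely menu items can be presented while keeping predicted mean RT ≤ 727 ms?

5

Information budget: (727 − 325)/160 = 2.5125 bits, so n ≤ 2^2.5125 = 5.706 → at most 5.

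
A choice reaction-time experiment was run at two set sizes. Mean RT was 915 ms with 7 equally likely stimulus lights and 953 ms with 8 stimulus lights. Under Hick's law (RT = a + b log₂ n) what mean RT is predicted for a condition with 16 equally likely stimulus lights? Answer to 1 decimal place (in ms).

1150.3 ms

Solve the two-equation system in a and b:
  b = (953 − 915) / (log₂ 8 − log₂ 7) = 38 / (3 − 2.8074) = 197.254 ms/bit
  a = 915 − 197.254 × 2.8074 = 361.238 ms
Then RT(16) = 361.238 + 197.254 × log₂ 16 = 361.238 + 197.254 × 4 ≈ 1150.254 ms.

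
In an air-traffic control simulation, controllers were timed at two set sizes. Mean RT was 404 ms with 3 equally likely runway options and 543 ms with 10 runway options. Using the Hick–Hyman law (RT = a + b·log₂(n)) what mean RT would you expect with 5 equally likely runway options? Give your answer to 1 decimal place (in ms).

With log₂ n on the abscissa the relation is linear; from the two conditions:
  b = (543 − 404) / (log₂ 10 − log₂ 3) = 139 / (3.3219 − 1.5850) = 80.025 ms/bit
  a = 404 − 80.025 × 1.5850 = 277.164 ms
Then RT(5) = 277.164 + 80.025 × log₂ 5 = 277.164 + 80.025 × 2.3219 ≈ 462.975 ms.

463.0 ms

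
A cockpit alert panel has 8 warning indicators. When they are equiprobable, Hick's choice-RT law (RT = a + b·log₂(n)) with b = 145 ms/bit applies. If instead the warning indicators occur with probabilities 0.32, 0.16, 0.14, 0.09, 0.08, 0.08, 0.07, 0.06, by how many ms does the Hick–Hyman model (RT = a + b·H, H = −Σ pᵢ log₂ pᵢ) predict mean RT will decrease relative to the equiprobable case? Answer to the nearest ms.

The RT saving is b·ΔH. Equiprobable H₀ = log₂(8) = 3.0000 bits; with the given probabilities H = 2.7539 bits.
b·(H₀ − H) = 145 × (3.0000 − 2.7539) = 35.68 ms.

36 ms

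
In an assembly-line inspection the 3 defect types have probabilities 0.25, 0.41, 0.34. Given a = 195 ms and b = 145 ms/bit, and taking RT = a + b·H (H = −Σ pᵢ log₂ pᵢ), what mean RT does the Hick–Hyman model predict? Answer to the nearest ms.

421 ms

H = 0.25·log₂(1/0.25) + 0.41·log₂(1/0.41) + 0.34·log₂(1/0.34) = 1.5566 bits.
RT = 195 + 145 × 1.5566 = 420.70 ms.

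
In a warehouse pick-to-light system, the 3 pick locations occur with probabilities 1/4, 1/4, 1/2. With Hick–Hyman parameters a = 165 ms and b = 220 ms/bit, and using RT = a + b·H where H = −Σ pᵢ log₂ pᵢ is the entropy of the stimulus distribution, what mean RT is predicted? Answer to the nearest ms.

Each term −pᵢ log₂ pᵢ: 0.25·2 + 0.25·2 + 0.5·1; summed, H = 1.500 bits.
Mean RT = a + bH = 165 + 220·1.500 = 495.00 ms.

495 ms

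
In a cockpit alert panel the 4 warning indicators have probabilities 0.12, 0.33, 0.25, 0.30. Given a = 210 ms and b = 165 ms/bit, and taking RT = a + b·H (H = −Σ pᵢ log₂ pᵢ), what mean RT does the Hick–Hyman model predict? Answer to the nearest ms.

526 ms

H = 0.12·log₂(1/0.12) + 0.33·log₂(1/0.33) + 0.25·log₂(1/0.25) + 0.30·log₂(1/0.30) = 1.9160 bits.
RT = 210 + 165 × 1.9160 = 526.14 ms.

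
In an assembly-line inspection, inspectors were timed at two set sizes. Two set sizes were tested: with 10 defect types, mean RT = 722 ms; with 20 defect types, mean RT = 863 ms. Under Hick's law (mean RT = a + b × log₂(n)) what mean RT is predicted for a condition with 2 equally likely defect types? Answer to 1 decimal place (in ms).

394.6 ms

With log₂ n on the abscissa the relation is linear; from the two conditions:
  b = (863 − 722) / (log₂ 20 − log₂ 10) = 141 / (4.3219 − 3.3219) = 141.000 ms/bit
  a = 722 − 141.000 × 3.3219 = 253.608 ms
Then RT(2) = 253.608 + 141.000 × log₂ 2 = 253.608 + 141.000 × 1 ≈ 394.608 ms.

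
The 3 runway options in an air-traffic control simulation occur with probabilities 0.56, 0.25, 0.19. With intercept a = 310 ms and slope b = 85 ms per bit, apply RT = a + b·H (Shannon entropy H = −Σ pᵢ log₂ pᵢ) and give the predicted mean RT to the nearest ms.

H = 0.56·log₂(1/0.56) + 0.25·log₂(1/0.25) + 0.19·log₂(1/0.19) = 1.4237 bits.
RT = 310 + 85 × 1.4237 = 431.01 ms.

431 ms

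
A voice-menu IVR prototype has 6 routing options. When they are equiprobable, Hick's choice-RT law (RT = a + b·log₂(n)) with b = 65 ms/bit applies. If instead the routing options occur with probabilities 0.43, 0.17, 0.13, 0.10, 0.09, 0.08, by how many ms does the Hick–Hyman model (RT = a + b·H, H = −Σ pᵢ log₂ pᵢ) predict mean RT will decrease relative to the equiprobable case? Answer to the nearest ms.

The RT saving is b·ΔH. Equiprobable H₀ = log₂(6) = 2.5850 bits; with the given probabilities H = 2.2772 bits.
b·(H₀ − H) = 65 × (2.5850 − 2.2772) = 20.01 ms.

20 ms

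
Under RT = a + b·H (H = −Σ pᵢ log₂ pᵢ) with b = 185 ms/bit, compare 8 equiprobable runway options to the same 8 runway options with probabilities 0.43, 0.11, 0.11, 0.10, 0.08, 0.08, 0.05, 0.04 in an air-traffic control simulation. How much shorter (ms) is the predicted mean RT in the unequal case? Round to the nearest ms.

85 ms

The RT saving is b·ΔH. Equiprobable H₀ = log₂(8) = 3.0000 bits; with the given probabilities H = 2.5412 bits.
b·(H₀ − H) = 185 × (3.0000 − 2.5412) = 84.88 ms.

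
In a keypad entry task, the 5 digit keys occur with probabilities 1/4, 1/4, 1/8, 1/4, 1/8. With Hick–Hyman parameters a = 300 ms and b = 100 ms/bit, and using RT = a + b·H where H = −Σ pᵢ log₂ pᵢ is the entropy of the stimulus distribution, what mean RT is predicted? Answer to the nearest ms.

Each term −pᵢ log₂ pᵢ: 0.25·2 + 0.25·2 + 0.125·3 + 0.25·2 + 0.125·3; summed, H = 2.250 bits.
Mean RT = a + bH = 300 + 100·2.250 = 525.00 ms.

525 ms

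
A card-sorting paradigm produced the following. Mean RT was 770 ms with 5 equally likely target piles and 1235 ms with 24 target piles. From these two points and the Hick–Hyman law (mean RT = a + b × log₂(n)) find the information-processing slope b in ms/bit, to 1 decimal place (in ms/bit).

b = (RT₂ − RT₁)/(log₂ n₂ − log₂ n₁) = (1235 − 770)/(4.5850 − 2.3219) = 205.476 ms/bit.

205.5 ms/bit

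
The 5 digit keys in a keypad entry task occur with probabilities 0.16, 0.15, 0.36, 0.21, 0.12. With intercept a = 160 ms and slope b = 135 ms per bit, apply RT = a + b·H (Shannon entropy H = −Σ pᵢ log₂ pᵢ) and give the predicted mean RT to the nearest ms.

458 ms

H = 0.16·log₂(1/0.16) + 0.15·log₂(1/0.15) + 0.36·log₂(1/0.36) + 0.21·log₂(1/0.21) + 0.12·log₂(1/0.12) = 2.2041 bits.
RT = 160 + 135 × 2.2041 = 457.55 ms.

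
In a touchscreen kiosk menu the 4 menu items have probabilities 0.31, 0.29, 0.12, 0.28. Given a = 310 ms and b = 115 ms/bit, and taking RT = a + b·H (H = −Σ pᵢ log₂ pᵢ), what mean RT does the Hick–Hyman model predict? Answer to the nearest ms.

531 ms

H = 0.31·log₂(1/0.31) + 0.29·log₂(1/0.29) + 0.12·log₂(1/0.12) + 0.28·log₂(1/0.28) = 1.9230 bits.
RT = 310 + 115 × 1.9230 = 531.14 ms.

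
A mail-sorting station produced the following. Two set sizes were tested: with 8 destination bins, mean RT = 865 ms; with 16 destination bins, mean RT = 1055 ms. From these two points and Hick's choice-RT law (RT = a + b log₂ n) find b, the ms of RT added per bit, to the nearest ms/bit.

b = (RT₂ − RT₁)/(log₂ n₂ − log₂ n₁) = (1055 − 865)/(4 − 3) = 190 ms/bit.

190 ms/bit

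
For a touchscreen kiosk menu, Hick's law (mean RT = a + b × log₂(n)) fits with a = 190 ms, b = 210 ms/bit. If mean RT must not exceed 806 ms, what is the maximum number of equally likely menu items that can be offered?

210·log₂ n ≤ 806 − 190 = 616, giving log₂ n ≤ 2.9333 and n ≤ 7.639. The largest whole number is 7.

7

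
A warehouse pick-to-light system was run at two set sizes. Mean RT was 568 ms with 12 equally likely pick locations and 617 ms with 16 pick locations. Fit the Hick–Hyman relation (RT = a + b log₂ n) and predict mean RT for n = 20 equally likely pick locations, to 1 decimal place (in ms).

Solve the two-equation system in a and b:
  b = (617 − 568) / (log₂ 16 − log₂ 12) = 49 / (4 − 3.5850) = 118.062 ms/bit
  a = 568 − 118.062 × 3.5850 = 144.754 ms
Then RT(20) = 144.754 + 118.062 × log₂ 20 = 144.754 + 118.062 × 4.3219 ≈ 655.007 ms.

655.0 ms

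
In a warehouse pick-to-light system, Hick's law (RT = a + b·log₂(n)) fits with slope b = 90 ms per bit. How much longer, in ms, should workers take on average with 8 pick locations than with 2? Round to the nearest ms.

180 ms

The intercept a cancels: ΔRT = b·(log₂ n₂ − log₂ n₁) = b·log₂(n₂/n₁).
log₂(8) − log₂(2) = log₂(8/2) = log₂(4) = 2.
ΔRT = 90 × 2.0000 = 180.000 ms.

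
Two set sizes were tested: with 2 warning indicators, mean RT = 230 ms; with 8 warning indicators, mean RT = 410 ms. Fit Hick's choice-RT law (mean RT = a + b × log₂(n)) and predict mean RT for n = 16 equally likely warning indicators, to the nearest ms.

500 ms

With log₂ n on the abscissa the relation is linear; from the two conditions:
  b = (410 − 230) / (log₂ 8 − log₂ 2) = 180 / (3 − 1) = 90 ms/bit
  a = 230 − 90 × 1 = 140 ms
Then RT(16) = 140 + 90 × log₂ 16 = 140 + 90 × 4 ≈ 500.000 ms.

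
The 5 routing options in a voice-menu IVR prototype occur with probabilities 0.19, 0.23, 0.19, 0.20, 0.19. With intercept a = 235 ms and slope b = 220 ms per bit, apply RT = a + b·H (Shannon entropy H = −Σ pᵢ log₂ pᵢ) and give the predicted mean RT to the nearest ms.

Entropy contributions −pᵢ log₂ pᵢ: 0.4552, 0.4877, 0.4552, 0.4644, 0.4552; sum H = 2.3177 bits.
RT = a + bH = 235 + 220·2.3177 = 744.90 ms.

745 ms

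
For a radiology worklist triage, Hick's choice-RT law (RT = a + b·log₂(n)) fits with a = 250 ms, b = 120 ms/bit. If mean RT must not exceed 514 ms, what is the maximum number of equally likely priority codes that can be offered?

120·log₂ n ≤ 514 − 250 = 264, giving log₂ n ≤ 2.2000 and n ≤ 4.595. The largest whole number is 4.

4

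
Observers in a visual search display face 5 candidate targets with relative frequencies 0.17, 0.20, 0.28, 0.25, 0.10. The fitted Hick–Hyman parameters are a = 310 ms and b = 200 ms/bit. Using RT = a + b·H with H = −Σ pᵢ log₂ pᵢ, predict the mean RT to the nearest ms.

759 ms

H = 0.17·log₂(1/0.17) + 0.20·log₂(1/0.20) + 0.28·log₂(1/0.28) + 0.25·log₂(1/0.25) + 0.10·log₂(1/0.10) = 2.2454 bits.
RT = 310 + 200 × 2.2454 = 759.08 ms.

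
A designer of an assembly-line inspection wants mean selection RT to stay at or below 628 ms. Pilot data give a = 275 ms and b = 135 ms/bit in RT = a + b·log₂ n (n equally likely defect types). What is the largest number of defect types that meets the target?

6

Set 275 + 135·log₂ n ≤ 628 → log₂ n ≤ (628 − 275)/135 = 2.6148.
So n ≤ 2^2.6148 = 6.125; the largest integer n is 6.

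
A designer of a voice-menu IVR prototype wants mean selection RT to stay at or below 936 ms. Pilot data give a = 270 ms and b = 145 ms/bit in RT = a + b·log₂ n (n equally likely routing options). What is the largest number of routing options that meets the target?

Information budget: (936 − 270)/145 = 4.5931 bits, so n ≤ 2^4.5931 = 24.136 → at most 24.

24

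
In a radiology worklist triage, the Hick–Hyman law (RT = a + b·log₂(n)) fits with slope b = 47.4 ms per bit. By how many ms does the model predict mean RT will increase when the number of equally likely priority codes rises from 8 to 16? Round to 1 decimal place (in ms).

47.4 ms

ΔRT = (a + b log₂ n₂) − (a + b log₂ n₁) = b·(log₂ n₂ − log₂ n₁).
log₂(16) − log₂(8) = log₂(16/8) = log₂(2) = 1.
ΔRT = 47.4 × 1.0000 = 47.400 ms.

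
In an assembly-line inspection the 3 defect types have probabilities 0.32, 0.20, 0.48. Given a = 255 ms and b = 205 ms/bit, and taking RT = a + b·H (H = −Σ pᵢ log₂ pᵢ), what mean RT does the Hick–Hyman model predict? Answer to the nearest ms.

562 ms

Entropy contributions −pᵢ log₂ pᵢ: 0.5260, 0.4644, 0.5083; sum H = 1.4987 bits.
RT = a + bH = 255 + 205·1.4987 = 562.23 ms.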